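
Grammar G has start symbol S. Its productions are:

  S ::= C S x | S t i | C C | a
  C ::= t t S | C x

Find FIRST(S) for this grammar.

From S ::= C S x: add FIRST(C) = { t }.
From S ::= S t i: add FIRST(S) = { a, t }.
From S ::= C C: add FIRST(C) = { t }.
S ::= a contributes {a}.
Union: FIRST(S) = { a, t }.

{ a, t }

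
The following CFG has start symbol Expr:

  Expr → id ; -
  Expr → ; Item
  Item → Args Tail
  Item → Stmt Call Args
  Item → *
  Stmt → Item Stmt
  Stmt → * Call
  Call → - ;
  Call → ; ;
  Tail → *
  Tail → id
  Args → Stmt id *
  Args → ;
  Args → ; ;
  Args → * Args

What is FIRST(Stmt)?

From Stmt → Item Stmt: add FIRST(Item) = { *, ; }.
Stmt → * Call contributes {*}.
Union: FIRST(Stmt) = { *, ; }.

{ *, ; }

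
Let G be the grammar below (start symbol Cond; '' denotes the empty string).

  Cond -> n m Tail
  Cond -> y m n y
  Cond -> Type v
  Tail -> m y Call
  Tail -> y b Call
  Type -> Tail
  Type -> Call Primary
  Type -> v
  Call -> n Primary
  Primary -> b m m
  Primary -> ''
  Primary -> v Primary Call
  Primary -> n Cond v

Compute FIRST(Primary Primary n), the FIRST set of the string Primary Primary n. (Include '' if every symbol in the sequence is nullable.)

Add FIRST(Primary)\{''} = { b, n, v }; Primary is nullable, continue.
Add FIRST(Primary)\{''} = { b, n, v }; Primary is nullable, continue.
n is a terminal; add {n} and stop.

{ b, n, v }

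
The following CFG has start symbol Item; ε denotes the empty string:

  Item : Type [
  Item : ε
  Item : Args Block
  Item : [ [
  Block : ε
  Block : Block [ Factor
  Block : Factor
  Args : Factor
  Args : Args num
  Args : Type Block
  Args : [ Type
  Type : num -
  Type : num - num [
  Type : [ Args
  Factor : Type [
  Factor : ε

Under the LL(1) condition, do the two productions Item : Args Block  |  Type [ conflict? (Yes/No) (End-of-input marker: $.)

Yes

FIRST(Args Block) = { [, num, ε } and FIRST(Type [) = { [, num }.
Both contain [, so the two alternatives are not disjoint — LL(1) conflict.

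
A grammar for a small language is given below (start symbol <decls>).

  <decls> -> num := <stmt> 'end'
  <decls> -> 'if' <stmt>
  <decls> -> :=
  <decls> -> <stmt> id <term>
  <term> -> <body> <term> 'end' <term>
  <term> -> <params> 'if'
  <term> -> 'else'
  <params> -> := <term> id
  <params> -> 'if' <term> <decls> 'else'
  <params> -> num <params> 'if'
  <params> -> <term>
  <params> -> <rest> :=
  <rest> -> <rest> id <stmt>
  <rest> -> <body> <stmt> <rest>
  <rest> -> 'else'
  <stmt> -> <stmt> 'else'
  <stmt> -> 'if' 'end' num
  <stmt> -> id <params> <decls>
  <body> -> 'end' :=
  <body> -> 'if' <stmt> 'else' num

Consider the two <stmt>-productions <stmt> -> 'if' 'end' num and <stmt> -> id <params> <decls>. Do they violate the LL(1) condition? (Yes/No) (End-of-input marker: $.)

No

FIRST('if' 'end' num) = { 'if' } and FIRST(id <params> <decls>) = { id }.
The FIRST sets are disjoint and neither alternative is nullable — no conflict.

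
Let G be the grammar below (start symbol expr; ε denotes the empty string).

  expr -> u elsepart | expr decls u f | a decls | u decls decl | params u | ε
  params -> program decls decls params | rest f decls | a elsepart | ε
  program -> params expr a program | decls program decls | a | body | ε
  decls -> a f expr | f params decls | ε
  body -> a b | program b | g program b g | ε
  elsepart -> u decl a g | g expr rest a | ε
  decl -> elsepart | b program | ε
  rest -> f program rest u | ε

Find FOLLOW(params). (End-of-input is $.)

In expr -> params u: add FIRST(u) = { u }.
In params -> program decls decls params: params is at the end, add FOLLOW(params) = { $, a, b, f, g, u }.
In program -> params expr a program: add FIRST(expr a program) = { a, b, f, g, u }.
In decls -> f params decls: add FIRST(decls)\{ε} = { a, f }.
  Since decls is nullable, also add FOLLOW(decls) = { $, a, b, f, g, u }.
Union: FOLLOW(params) = { $, a, b, f, g, u }.

{ $, a, b, f, g, u }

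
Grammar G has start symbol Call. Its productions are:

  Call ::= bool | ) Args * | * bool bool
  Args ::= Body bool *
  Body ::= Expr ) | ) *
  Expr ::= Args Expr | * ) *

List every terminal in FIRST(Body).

From Body ::= Expr ): add FIRST(Expr) = { ), * }.
Body ::= ) * contributes {)}.
Union: FIRST(Body) = { ), * }.

{ ), * }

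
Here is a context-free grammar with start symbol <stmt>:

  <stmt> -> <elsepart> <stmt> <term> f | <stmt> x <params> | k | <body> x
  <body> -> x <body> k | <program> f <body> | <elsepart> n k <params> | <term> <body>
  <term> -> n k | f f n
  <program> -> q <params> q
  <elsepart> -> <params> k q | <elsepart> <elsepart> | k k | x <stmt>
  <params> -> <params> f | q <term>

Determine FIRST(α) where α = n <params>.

n is a terminal; add {n} and stop.

{ n }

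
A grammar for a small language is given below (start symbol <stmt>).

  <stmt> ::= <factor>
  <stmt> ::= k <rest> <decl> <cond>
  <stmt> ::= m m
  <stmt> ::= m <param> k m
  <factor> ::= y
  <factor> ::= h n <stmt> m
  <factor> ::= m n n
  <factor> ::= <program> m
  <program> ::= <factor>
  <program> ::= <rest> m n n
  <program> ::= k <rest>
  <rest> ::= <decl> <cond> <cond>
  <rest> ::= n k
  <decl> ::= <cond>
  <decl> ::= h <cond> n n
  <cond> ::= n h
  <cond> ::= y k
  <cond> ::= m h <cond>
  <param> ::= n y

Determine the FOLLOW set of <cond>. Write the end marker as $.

{ $, h, m, n, y }

In <stmt> ::= k <rest> <decl> <cond>: <cond> is at the end, add FOLLOW(<stmt>) = { $, m }.
In <rest> ::= <decl> <cond> <cond>: add FIRST(<cond>) = { m, n, y }.
In <rest> ::= <decl> <cond> <cond>: <cond> is at the end, add FOLLOW(<rest>) = { h, m, n, y }.
In <decl> ::= <cond>: <cond> is at the end, add FOLLOW(<decl>) = { m, n, y }.
In <decl> ::= h <cond> n n: add FIRST(n n) = { n }.
In <cond> ::= m h <cond>: <cond> is at the end, add FOLLOW(<cond>) = { $, h, m, n, y }.
Union: FOLLOW(<cond>) = { $, h, m, n, y }.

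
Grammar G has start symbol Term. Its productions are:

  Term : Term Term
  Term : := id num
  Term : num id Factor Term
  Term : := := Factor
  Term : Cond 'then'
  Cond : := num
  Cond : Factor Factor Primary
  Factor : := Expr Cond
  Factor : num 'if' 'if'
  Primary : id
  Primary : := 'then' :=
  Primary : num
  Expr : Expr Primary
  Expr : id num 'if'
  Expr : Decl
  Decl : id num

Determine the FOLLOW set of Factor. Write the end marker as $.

In Term : num id Factor Term: add FIRST(Term) = { :=, num }.
In Term : := := Factor: Factor is at the end, add FOLLOW(Term) = { $, :=, num }.
In Cond : Factor Factor Primary: add FIRST(Factor Primary) = { :=, num }.
In Cond : Factor Factor Primary: add FIRST(Primary) = { :=, id, num }.
Union: FOLLOW(Factor) = { $, :=, id, num }.

{ $, :=, id, num }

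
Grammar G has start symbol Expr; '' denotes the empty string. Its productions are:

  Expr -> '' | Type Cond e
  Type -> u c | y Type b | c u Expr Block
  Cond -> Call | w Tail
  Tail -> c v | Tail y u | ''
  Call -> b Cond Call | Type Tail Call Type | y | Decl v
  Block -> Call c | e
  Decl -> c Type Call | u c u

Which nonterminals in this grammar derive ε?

Directly nullable (have an ''-production): Expr, Tail.
No other nonterminal has a production whose RHS symbols are all nullable.

{ Expr, Tail }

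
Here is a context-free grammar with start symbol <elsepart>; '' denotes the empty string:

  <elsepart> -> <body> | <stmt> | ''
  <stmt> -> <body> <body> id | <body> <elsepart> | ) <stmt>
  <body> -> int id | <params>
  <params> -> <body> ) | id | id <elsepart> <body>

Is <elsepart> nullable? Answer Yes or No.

<elsepart> has an ''-production, so <elsepart> ⇒ ''.

Yes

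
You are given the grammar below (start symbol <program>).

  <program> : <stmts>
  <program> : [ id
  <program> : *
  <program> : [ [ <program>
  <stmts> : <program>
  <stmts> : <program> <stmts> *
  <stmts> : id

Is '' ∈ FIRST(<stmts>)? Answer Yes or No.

No

No nonterminal in this grammar is nullable.
No production of <stmts> has an RHS whose symbols are all nullable, so <stmts> is not nullable.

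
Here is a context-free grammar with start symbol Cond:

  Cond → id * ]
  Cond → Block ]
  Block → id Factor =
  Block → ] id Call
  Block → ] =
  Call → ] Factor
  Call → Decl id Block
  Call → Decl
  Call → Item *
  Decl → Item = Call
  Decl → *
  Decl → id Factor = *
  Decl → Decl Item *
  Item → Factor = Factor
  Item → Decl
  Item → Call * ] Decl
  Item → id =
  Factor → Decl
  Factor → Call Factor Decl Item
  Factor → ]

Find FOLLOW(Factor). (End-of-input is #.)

{ *, =, ], id }

In Block → id Factor =: add FIRST(=) = { = }.
In Call → ] Factor: Factor is at the end, add FOLLOW(Call) = { *, =, ], id }.
In Decl → id Factor = *: add FIRST(= *) = { = }.
In Item → Factor = Factor: add FIRST(= Factor) = { = }.
In Item → Factor = Factor: Factor is at the end, add FOLLOW(Item) = { *, =, ], id }.
In Factor → Call Factor Decl Item: add FIRST(Decl Item) = { *, ], id }.
Union: FOLLOW(Factor) = { *, =, ], id }.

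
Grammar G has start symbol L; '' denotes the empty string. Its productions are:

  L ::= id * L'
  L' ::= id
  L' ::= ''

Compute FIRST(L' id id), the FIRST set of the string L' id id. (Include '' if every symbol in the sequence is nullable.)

{ id }

Add FIRST(L')\{''} = { id }; L' is nullable, continue.
id is a terminal; add {id} and stop.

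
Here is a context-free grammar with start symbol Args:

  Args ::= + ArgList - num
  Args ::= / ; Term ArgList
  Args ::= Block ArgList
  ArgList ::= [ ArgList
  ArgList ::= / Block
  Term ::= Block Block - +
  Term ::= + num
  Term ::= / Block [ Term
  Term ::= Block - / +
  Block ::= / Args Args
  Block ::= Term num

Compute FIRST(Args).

{ +, / }

Args ::= + ArgList - num contributes {+}.
Args ::= / ; Term ArgList contributes {/}.
From Args ::= Block ArgList: add FIRST(Block) = { +, / }.
Union: FIRST(Args) = { +, / }.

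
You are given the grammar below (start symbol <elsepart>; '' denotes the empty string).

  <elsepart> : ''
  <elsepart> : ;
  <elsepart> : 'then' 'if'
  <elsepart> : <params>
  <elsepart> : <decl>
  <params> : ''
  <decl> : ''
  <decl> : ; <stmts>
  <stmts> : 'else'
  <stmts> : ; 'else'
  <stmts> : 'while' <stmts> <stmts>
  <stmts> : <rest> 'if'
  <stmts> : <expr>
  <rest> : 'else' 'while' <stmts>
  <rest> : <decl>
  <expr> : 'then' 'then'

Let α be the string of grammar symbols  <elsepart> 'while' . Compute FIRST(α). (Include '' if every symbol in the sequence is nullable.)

{ 'then', 'while', ; }

Add FIRST(<elsepart>)\{''} = { 'then', ; }; <elsepart> is nullable, continue.
'while' is a terminal; add {'while'} and stop.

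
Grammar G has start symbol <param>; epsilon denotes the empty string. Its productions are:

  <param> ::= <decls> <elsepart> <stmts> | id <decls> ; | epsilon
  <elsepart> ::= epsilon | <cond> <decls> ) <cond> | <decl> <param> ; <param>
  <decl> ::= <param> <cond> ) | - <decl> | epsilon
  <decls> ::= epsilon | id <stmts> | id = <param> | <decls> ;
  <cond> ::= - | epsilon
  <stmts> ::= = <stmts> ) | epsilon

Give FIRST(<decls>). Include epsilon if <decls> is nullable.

{ ;, id, epsilon }

<decls> ::= epsilon contributes epsilon.
<decls> ::= id <stmts> contributes {id}.
<decls> ::= id = <param> contributes {id}.
From <decls> ::= <decls> ;: <decls> nullable, take FIRST(<decls>) ∪ {;} = { ;, id }.
Union: FIRST(<decls>) = { ;, id, epsilon }.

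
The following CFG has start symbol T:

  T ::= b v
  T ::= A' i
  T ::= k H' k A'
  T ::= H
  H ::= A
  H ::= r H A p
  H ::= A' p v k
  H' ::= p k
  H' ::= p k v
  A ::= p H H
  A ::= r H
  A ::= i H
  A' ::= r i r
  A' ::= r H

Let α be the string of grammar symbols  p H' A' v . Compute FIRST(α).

{ p }

p is a terminal; add {p} and stop.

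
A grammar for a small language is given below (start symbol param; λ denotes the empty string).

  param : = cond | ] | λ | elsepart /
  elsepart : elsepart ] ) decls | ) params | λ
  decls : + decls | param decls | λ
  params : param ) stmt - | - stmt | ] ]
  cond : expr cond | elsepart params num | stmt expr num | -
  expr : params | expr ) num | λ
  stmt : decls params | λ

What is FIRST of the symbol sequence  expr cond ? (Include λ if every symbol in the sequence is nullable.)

Add FIRST(expr)\{λ} = { ), -, /, =, ] }; expr is nullable, continue.
Add FIRST(cond) = { ), +, -, /, =, ], num }; cond is not nullable, stop.

{ ), +, -, /, =, ], num }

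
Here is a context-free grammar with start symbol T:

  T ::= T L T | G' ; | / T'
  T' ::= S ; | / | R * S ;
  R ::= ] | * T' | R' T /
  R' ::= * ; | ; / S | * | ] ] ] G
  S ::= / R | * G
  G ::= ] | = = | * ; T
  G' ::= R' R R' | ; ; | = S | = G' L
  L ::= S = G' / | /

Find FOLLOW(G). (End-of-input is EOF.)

{ *, /, ;, =, ] }

In R' ::= ] ] ] G: G is at the end, add FOLLOW(R') = { *, /, ;, =, ] }.
In S ::= * G: G is at the end, add FOLLOW(S) = { *, /, ;, =, ] }.
Union: FOLLOW(G) = { *, /, ;, =, ] }.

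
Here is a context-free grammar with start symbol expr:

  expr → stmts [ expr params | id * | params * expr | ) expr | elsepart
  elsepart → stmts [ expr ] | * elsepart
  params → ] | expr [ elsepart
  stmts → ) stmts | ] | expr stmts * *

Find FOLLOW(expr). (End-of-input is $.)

{ $, ), *, [, ], id }

expr is the start symbol, so $ ∈ FOLLOW(expr).
In expr → stmts [ expr params: add FIRST(params) = { ), *, ], id }.
In expr → params * expr: expr is at the end, add FOLLOW(expr) = { $, ), *, [, ], id }.
In expr → ) expr: expr is at the end, add FOLLOW(expr) = { $, ), *, [, ], id }.
In elsepart → stmts [ expr ]: add FIRST(]) = { ] }.
In params → expr [ elsepart: add FIRST([ elsepart) = { [ }.
In stmts → expr stmts * *: add FIRST(stmts * *) = { ), *, ], id }.
Union: FOLLOW(expr) = { $, ), *, [, ], id }.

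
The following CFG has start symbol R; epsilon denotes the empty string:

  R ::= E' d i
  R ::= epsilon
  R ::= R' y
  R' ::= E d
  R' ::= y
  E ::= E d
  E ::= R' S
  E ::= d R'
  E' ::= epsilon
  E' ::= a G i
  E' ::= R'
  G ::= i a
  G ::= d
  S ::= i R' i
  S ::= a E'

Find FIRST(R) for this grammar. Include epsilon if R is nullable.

From R ::= E' d i: E' nullable, take FIRST(E') ∪ {d} = { a, d, y }.
R ::= epsilon contributes epsilon.
From R ::= R' y: add FIRST(R') = { d, y }.
Union: FIRST(R) = { a, d, y, epsilon }.

{ a, d, y, epsilon }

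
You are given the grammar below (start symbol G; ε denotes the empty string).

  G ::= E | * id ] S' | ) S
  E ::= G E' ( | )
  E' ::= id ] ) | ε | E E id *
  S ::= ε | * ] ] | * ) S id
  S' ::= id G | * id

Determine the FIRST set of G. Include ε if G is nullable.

From G ::= E: add FIRST(E) = { ), * }.
G ::= * id ] S' contributes {*}.
G ::= ) S contributes {)}.
Union: FIRST(G) = { ), * }.

{ ), * }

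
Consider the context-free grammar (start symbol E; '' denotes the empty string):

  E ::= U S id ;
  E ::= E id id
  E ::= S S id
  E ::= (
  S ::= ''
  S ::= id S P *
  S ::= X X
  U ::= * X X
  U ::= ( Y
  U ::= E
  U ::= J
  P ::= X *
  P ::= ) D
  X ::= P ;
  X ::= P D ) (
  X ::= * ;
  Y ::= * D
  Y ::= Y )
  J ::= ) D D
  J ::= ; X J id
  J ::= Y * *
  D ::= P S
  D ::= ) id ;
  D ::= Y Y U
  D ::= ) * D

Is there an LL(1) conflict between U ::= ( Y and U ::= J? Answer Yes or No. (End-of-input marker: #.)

No

FIRST(( Y) = { ( } and FIRST(J) = { ), *, ; }.
The FIRST sets are disjoint and neither alternative is nullable — no conflict.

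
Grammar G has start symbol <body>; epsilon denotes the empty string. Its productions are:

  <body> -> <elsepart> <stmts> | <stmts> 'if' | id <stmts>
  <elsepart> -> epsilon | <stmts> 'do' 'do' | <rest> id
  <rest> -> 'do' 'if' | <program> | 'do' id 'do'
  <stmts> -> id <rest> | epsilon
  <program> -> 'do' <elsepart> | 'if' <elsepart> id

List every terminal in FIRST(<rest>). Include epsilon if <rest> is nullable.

{ 'do', 'if' }

<rest> -> 'do' 'if' contributes {'do'}.
From <rest> -> <program>: add FIRST(<program>) = { 'do', 'if' }.
<rest> -> 'do' id 'do' contributes {'do'}.
Union: FIRST(<rest>) = { 'do', 'if' }.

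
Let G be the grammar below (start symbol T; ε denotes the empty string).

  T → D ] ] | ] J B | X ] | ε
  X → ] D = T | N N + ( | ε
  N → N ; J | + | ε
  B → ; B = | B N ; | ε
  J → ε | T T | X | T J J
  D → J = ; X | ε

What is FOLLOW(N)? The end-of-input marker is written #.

In X → N N + (: add FIRST(N + () = { +, ; }.
In X → N N + (: add FIRST(+ () = { + }.
In N → N ; J: add FIRST(; J) = { ; }.
In B → B N ;: add FIRST(;) = { ; }.
Union: FOLLOW(N) = { +, ; }.

{ +, ; }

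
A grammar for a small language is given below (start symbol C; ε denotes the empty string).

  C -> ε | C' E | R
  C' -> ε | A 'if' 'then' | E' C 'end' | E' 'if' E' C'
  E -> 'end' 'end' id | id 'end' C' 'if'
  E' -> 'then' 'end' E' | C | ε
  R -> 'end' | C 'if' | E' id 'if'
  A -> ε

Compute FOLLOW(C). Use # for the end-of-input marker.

C is the start symbol, so # ∈ FOLLOW(C).
In C' -> E' C 'end': add FIRST('end') = { 'end' }.
In E' -> C: C is at the end, add FOLLOW(E') = { 'end', 'if', 'then', id }.
In R -> C 'if': add FIRST('if') = { 'if' }.
Union: FOLLOW(C) = { #, 'end', 'if', 'then', id }.

{ #, 'end', 'if', 'then', id }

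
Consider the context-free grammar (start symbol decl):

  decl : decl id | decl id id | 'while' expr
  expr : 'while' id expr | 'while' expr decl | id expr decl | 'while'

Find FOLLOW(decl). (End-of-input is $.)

{ $, 'while', id }

decl is the start symbol, so $ ∈ FOLLOW(decl).
In decl : decl id: add FIRST(id) = { id }.
In decl : decl id id: add FIRST(id id) = { id }.
In expr : 'while' expr decl: decl is at the end, add FOLLOW(expr) = { $, 'while', id }.
In expr : id expr decl: decl is at the end, add FOLLOW(expr) = { $, 'while', id }.
Union: FOLLOW(decl) = { $, 'while', id }.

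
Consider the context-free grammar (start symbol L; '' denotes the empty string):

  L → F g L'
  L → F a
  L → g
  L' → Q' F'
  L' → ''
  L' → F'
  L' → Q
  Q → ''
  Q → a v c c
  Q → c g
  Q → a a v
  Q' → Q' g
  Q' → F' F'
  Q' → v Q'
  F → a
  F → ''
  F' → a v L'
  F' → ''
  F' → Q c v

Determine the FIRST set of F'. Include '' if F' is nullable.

F' → a v L' contributes {a}.
F' → '' contributes ''.
From F' → Q c v: Q nullable, take FIRST(Q) ∪ {c} = { a, c }.
Union: FIRST(F') = { a, c, '' }.

{ a, c, '' }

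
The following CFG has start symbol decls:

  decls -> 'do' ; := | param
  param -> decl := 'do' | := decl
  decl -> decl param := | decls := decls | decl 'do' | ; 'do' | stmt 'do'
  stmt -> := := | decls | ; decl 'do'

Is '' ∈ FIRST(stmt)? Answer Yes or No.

No

No nonterminal in this grammar is nullable.
No production of stmt has an RHS whose symbols are all nullable, so stmt is not nullable.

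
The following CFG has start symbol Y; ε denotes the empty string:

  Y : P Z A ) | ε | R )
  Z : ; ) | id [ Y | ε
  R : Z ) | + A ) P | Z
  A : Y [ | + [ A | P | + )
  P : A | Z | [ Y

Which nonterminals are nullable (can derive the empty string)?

{ A, P, R, Y, Z }

Directly nullable (have an ε-production): Y, Z.
A : P with every symbol nullable, so A is nullable.
R : Z with every symbol nullable, so R is nullable.
P : A with every symbol nullable, so P is nullable.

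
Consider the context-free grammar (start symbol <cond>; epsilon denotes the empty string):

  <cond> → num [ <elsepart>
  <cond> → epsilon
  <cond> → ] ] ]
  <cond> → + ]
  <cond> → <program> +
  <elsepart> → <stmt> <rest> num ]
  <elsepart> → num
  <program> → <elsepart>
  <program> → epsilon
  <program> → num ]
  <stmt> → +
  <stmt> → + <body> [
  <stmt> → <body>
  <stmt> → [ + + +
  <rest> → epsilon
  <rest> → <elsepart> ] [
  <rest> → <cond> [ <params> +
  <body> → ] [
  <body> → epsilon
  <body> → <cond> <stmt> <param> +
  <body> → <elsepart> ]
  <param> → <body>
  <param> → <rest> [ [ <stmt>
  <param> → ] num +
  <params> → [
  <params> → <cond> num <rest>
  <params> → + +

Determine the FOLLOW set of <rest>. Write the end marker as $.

In <elsepart> → <stmt> <rest> num ]: add FIRST(num ]) = { num }.
In <param> → <rest> [ [ <stmt>: add FIRST([ [ <stmt>) = { [ }.
In <params> → <cond> num <rest>: <rest> is at the end, add FOLLOW(<params>) = { + }.
Union: FOLLOW(<rest>) = { +, [, num }.

{ +, [, num }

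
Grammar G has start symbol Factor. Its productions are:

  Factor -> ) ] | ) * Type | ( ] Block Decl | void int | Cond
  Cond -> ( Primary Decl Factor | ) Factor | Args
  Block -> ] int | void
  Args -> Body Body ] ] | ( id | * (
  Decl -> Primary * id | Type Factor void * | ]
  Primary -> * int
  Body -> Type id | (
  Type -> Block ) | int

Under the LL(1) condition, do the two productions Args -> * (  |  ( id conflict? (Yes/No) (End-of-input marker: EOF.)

No

FIRST(* () = { * } and FIRST(( id) = { ( }.
The FIRST sets are disjoint and neither alternative is nullable — no conflict.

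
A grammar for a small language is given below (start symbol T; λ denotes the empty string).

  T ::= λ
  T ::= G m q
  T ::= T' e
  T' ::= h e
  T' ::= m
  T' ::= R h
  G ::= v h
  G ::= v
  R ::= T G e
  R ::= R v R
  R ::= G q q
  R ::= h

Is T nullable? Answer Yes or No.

T has an λ-production, so T ⇒ λ.

Yes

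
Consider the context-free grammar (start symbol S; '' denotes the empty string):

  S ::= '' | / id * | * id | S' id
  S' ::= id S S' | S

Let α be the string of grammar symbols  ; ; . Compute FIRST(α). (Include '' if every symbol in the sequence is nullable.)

; is a terminal; add {;} and stop.

{ ; }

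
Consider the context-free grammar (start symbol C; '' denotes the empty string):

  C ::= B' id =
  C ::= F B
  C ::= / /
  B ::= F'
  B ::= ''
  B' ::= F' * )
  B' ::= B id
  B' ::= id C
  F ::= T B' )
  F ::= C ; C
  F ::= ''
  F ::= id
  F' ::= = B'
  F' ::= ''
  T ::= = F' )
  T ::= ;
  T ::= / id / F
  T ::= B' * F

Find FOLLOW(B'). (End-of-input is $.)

In C ::= B' id =: add FIRST(id =) = { id }.
In F ::= T B' ): add FIRST()) = { ) }.
In F' ::= = B': B' is at the end, add FOLLOW(F') = { $, ), *, ;, =, id }.
In T ::= B' * F: add FIRST(* F) = { * }.
Union: FOLLOW(B') = { $, ), *, ;, =, id }.

{ $, ), *, ;, =, id }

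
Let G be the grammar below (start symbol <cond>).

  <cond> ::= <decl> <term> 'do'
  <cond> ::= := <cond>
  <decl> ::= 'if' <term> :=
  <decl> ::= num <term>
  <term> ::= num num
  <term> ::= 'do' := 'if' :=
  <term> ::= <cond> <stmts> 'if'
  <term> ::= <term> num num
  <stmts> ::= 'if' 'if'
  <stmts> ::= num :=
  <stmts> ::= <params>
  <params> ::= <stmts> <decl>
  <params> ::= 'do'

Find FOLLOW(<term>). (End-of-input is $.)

{ 'do', 'if', :=, num }

In <cond> ::= <decl> <term> 'do': add FIRST('do') = { 'do' }.
In <decl> ::= 'if' <term> :=: add FIRST(:=) = { := }.
In <decl> ::= num <term>: <term> is at the end, add FOLLOW(<decl>) = { 'do', 'if', :=, num }.
In <term> ::= <term> num num: add FIRST(num num) = { num }.
Union: FOLLOW(<term>) = { 'do', 'if', :=, num }.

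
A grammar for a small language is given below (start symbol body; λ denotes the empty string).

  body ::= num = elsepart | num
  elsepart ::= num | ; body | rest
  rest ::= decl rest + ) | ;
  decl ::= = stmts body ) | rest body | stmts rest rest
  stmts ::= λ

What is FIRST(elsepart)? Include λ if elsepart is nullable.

{ ;, =, num }

elsepart ::= num contributes {num}.
elsepart ::= ; body contributes {;}.
From elsepart ::= rest: add FIRST(rest) = { ;, = }.
Union: FIRST(elsepart) = { ;, =, num }.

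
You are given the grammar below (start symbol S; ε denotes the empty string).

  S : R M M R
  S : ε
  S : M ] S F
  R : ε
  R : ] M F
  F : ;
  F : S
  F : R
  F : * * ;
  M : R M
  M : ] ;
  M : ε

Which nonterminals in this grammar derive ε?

{ F, M, R, S }

Directly nullable (have an ε-production): S, R, M.
F : S with every symbol nullable, so F is nullable.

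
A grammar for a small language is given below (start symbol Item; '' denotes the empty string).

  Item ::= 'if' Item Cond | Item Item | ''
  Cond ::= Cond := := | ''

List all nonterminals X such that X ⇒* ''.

Directly nullable (have an ''-production): Item, Cond.

{ Cond, Item }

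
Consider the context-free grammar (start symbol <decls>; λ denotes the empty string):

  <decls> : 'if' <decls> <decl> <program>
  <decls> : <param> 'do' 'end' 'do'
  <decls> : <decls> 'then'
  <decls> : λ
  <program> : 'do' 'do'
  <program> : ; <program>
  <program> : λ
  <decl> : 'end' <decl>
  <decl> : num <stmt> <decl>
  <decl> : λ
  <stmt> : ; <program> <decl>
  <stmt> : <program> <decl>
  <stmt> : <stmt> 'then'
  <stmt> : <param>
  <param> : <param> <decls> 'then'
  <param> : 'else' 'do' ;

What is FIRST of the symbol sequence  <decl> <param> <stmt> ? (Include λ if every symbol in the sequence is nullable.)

Add FIRST(<decl>)\{λ} = { 'end', num }; <decl> is nullable, continue.
Add FIRST(<param>) = { 'else' }; <param> is not nullable, stop.

{ 'else', 'end', num }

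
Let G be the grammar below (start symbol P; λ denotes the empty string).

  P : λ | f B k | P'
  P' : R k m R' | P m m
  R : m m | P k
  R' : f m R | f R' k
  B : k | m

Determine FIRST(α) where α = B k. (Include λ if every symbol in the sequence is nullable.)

Add FIRST(B) = { k, m }; B is not nullable, stop.

{ k, m }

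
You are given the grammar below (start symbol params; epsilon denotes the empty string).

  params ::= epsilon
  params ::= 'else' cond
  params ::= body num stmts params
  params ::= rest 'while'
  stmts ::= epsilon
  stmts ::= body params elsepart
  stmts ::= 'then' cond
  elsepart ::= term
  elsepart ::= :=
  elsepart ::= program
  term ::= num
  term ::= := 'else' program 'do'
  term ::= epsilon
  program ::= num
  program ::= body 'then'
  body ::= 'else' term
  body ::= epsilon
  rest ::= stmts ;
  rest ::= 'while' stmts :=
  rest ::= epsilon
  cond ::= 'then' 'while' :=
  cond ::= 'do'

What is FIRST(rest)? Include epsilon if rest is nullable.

From rest ::= stmts ;: stmts nullable, take FIRST(stmts) ∪ {;} = { 'else', 'then', 'while', :=, ;, num }.
rest ::= 'while' stmts := contributes {'while'}.
rest ::= epsilon contributes epsilon.
Union: FIRST(rest) = { 'else', 'then', 'while', :=, ;, num, epsilon }.

{ 'else', 'then', 'while', :=, ;, num, epsilon }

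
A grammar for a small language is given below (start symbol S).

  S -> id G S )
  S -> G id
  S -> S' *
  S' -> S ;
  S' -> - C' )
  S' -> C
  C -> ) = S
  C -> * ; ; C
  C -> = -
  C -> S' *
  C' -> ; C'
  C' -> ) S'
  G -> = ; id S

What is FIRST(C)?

{ ), *, -, =, id }

C -> ) = S contributes {)}.
C -> * ; ; C contributes {*}.
C -> = - contributes {=}.
From C -> S' *: add FIRST(S') = { ), *, -, =, id }.
Union: FIRST(C) = { ), *, -, =, id }.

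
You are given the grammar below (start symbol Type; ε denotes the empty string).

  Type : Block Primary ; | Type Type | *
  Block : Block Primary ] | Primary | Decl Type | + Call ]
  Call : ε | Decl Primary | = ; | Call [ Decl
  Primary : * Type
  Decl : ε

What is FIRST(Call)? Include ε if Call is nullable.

{ *, =, [, ε }

Call : ε contributes ε.
From Call : Decl Primary: Decl nullable, take FIRST(Decl) ∪ FIRST(Primary) = { * }.
Call : = ; contributes {=}.
From Call : Call [ Decl: Call nullable, take FIRST(Call) ∪ {[} = { *, =, [ }.
Union: FIRST(Call) = { *, =, [, ε }.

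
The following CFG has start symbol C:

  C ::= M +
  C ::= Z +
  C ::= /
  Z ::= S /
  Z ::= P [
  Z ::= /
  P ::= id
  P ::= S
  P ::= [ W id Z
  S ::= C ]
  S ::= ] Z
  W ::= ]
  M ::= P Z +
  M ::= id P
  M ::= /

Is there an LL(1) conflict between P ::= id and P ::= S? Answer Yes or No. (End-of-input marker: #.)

FIRST(id) = { id } and FIRST(S) = { /, [, ], id }.
Both contain id, so the two alternatives are not disjoint — LL(1) conflict.

Yes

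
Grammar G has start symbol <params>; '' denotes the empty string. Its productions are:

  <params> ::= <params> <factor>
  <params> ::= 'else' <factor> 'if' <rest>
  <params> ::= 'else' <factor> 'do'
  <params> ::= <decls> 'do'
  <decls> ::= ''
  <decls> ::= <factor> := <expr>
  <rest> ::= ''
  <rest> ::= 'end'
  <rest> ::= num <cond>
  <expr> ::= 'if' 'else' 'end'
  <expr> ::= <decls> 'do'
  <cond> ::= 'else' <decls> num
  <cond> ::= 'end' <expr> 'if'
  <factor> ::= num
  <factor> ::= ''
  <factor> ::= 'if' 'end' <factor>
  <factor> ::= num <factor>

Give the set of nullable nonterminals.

{ <decls>, <factor>, <rest> }

Directly nullable (have an ''-production): <decls>, <rest>, <factor>.
No other nonterminal has a production whose RHS symbols are all nullable.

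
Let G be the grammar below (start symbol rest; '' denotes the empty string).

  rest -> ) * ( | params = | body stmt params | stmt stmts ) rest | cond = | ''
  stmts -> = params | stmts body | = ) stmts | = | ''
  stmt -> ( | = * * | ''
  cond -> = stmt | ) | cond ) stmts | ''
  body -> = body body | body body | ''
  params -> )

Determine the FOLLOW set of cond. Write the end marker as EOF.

In rest -> cond =: add FIRST(=) = { = }.
In cond -> cond ) stmts: add FIRST() stmts) = { ) }.
Union: FOLLOW(cond) = { ), = }.

{ ), = }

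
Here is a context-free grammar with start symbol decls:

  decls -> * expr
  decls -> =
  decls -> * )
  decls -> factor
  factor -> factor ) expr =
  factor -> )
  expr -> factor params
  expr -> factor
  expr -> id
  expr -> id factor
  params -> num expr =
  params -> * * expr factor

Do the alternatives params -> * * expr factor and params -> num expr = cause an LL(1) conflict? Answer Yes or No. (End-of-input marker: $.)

No

FIRST(* * expr factor) = { * } and FIRST(num expr =) = { num }.
The FIRST sets are disjoint and neither alternative is nullable — no conflict.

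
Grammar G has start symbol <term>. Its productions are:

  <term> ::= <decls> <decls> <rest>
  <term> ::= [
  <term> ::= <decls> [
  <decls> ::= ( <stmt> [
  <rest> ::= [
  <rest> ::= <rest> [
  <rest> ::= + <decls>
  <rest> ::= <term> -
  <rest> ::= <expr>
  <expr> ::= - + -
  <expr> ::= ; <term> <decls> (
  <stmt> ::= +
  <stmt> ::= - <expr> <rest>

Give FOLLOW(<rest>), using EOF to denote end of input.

In <term> ::= <decls> <decls> <rest>: <rest> is at the end, add FOLLOW(<term>) = { EOF, (, - }.
In <rest> ::= <rest> [: add FIRST([) = { [ }.
In <stmt> ::= - <expr> <rest>: <rest> is at the end, add FOLLOW(<stmt>) = { [ }.
Union: FOLLOW(<rest>) = { EOF, (, -, [ }.

{ EOF, (, -, [ }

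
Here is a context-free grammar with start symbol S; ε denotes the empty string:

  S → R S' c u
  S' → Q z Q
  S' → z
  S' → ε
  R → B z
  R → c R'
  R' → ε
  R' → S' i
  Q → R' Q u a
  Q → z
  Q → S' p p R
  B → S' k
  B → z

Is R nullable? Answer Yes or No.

Nullable nonterminals: R', S'.
No production of R has an RHS whose symbols are all nullable, so R is not nullable.

No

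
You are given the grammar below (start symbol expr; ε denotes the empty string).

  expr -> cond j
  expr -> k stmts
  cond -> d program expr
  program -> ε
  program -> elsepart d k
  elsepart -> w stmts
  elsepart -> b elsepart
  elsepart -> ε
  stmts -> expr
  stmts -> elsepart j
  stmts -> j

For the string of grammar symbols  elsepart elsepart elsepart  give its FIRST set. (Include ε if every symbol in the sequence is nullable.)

Add FIRST(elsepart)\{ε} = { b, w }; elsepart is nullable, continue.
Add FIRST(elsepart)\{ε} = { b, w }; elsepart is nullable, continue.
Add FIRST(elsepart)\{ε} = { b, w }; elsepart is nullable, continue.
Every symbol is nullable, so include ε.

{ b, w, ε }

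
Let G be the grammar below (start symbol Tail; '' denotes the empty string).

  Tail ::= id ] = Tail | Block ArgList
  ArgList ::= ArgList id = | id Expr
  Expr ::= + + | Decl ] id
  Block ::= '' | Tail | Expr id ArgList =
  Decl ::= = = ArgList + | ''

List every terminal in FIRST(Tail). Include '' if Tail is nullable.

{ +, =, ], id }

Tail ::= id ] = Tail contributes {id}.
From Tail ::= Block ArgList: Block nullable, take FIRST(Block) ∪ FIRST(ArgList) = { +, =, ], id }.
Union: FIRST(Tail) = { +, =, ], id }.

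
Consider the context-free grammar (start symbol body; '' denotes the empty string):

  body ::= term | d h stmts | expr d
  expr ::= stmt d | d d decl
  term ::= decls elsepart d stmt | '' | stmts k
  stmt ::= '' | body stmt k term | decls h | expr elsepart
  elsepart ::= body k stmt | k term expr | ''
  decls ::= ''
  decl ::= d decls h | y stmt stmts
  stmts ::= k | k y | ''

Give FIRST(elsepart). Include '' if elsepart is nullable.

From elsepart ::= body k stmt: body nullable, take FIRST(body) ∪ {k} = { d, h, k }.
elsepart ::= k term expr contributes {k}.
elsepart ::= '' contributes ''.
Union: FIRST(elsepart) = { d, h, k, '' }.

{ d, h, k, '' }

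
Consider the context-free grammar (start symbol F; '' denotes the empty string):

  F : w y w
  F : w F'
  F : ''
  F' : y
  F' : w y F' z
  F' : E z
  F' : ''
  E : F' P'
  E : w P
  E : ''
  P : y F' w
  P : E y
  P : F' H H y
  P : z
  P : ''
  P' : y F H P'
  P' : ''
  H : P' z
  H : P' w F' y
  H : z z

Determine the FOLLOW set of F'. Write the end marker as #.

In F : w F': F' is at the end, add FOLLOW(F) = { #, w, y, z }.
In F' : w y F' z: add FIRST(z) = { z }.
In E : F' P': add FIRST(P')\{''} = { y }.
  Since P' is nullable, also add FOLLOW(E) = { y, z }.
In P : y F' w: add FIRST(w) = { w }.
In P : F' H H y: add FIRST(H H y) = { w, y, z }.
In H : P' w F' y: add FIRST(y) = { y }.
Union: FOLLOW(F') = { #, w, y, z }.

{ #, w, y, z }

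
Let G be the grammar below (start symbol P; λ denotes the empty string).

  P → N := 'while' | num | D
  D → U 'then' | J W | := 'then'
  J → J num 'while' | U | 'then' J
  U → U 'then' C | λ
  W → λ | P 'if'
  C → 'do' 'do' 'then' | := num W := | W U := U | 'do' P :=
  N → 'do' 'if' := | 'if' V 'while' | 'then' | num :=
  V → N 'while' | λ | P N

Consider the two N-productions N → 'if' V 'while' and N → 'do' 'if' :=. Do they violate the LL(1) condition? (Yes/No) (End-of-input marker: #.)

No

FIRST('if' V 'while') = { 'if' } and FIRST('do' 'if' :=) = { 'do' }.
The FIRST sets are disjoint and neither alternative is nullable — no conflict.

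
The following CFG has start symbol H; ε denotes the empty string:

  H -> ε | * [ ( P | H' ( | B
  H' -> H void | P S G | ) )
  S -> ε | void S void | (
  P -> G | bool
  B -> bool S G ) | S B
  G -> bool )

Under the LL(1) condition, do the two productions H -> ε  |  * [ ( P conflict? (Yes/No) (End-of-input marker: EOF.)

FIRST(ε) = { ε } and FIRST(* [ ( P) = { * }.
The first is nullable but FOLLOW(H) = { EOF, void } is disjoint from FIRST of the second.

No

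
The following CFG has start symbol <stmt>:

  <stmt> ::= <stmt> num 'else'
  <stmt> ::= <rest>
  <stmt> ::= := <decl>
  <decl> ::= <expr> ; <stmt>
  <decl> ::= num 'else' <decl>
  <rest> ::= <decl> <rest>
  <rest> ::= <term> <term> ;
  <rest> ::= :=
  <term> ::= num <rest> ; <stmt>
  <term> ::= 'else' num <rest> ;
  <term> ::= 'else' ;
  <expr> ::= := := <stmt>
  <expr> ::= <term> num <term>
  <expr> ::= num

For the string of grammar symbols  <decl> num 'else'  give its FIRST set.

{ 'else', :=, num }

Add FIRST(<decl>) = { 'else', :=, num }; <decl> is not nullable, stop.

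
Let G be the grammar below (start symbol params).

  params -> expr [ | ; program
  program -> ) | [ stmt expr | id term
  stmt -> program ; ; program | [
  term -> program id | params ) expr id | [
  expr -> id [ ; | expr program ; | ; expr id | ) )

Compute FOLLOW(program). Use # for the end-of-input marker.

In params -> ; program: program is at the end, add FOLLOW(params) = { #, ) }.
In stmt -> program ; ; program: add FIRST(; ; program) = { ; }.
In stmt -> program ; ; program: program is at the end, add FOLLOW(stmt) = { ), ;, id }.
In term -> program id: add FIRST(id) = { id }.
In expr -> expr program ;: add FIRST(;) = { ; }.
Union: FOLLOW(program) = { #, ), ;, id }.

{ #, ), ;, id }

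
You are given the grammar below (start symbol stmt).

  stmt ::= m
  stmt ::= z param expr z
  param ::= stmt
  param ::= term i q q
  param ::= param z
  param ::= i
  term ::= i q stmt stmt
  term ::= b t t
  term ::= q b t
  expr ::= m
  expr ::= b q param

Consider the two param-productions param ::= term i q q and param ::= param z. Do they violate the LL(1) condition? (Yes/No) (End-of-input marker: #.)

FIRST(term i q q) = { b, i, q } and FIRST(param z) = { b, i, m, q, z }.
Both contain b, so the two alternatives are not disjoint — LL(1) conflict.

Yes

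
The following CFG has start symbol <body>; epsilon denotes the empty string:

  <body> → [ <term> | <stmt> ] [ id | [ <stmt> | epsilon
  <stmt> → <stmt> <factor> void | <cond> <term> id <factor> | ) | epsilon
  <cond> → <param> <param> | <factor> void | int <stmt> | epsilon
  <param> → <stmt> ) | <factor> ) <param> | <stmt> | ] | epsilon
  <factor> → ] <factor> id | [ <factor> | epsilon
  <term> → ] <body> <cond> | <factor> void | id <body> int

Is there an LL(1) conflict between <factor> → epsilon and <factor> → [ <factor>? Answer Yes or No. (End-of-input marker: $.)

Yes

FIRST(epsilon) = { epsilon } and FIRST([ <factor>) = { [ }.
The first alternative is nullable and FOLLOW(<factor>) = { $, ), [, ], id, int, void } shares [ with FIRST of the second — conflict.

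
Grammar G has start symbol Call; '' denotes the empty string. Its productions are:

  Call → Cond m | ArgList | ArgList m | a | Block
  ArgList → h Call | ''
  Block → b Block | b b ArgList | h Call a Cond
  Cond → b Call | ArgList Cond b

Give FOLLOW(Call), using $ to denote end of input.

{ $, a, b, h, m }

Call is the start symbol, so $ ∈ FOLLOW(Call).
In ArgList → h Call: Call is at the end, add FOLLOW(ArgList) = { $, a, b, h, m }.
In Block → h Call a Cond: add FIRST(a Cond) = { a }.
In Cond → b Call: Call is at the end, add FOLLOW(Cond) = { $, a, b, h, m }.
Union: FOLLOW(Call) = { $, a, b, h, m }.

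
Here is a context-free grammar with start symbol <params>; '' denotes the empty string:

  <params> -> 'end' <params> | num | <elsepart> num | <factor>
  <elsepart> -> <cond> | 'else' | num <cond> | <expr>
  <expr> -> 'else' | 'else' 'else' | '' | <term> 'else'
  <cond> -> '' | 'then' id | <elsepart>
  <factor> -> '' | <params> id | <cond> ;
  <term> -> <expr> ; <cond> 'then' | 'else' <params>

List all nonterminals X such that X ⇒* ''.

{ <cond>, <elsepart>, <expr>, <factor>, <params> }

Directly nullable (have an ''-production): <expr>, <cond>, <factor>.
<elsepart> -> <cond> with every symbol nullable, so <elsepart> is nullable.
<params> -> <factor> with every symbol nullable, so <params> is nullable.
No other nonterminal has a production whose RHS symbols are all nullable.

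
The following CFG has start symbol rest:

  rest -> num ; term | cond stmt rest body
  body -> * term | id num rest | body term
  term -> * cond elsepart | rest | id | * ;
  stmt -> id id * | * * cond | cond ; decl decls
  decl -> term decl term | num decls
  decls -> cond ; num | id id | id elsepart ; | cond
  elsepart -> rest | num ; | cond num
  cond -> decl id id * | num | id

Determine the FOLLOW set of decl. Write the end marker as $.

In stmt -> cond ; decl decls: add FIRST(decls) = { *, id, num }.
In decl -> term decl term: add FIRST(term) = { *, id, num }.
In cond -> decl id id *: add FIRST(id id *) = { id }.
Union: FOLLOW(decl) = { *, id, num }.

{ *, id, num }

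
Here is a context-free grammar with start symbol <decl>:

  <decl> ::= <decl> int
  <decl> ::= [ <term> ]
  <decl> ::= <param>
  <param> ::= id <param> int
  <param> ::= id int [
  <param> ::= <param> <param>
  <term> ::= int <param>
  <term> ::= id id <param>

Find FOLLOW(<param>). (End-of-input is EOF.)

{ EOF, ], id, int }

In <decl> ::= <param>: <param> is at the end, add FOLLOW(<decl>) = { EOF, int }.
In <param> ::= id <param> int: add FIRST(int) = { int }.
In <param> ::= <param> <param>: add FIRST(<param>) = { id }.
In <param> ::= <param> <param>: <param> is at the end, add FOLLOW(<param>) = { EOF, ], id, int }.
In <term> ::= int <param>: <param> is at the end, add FOLLOW(<term>) = { ] }.
In <term> ::= id id <param>: <param> is at the end, add FOLLOW(<term>) = { ] }.
Union: FOLLOW(<param>) = { EOF, ], id, int }.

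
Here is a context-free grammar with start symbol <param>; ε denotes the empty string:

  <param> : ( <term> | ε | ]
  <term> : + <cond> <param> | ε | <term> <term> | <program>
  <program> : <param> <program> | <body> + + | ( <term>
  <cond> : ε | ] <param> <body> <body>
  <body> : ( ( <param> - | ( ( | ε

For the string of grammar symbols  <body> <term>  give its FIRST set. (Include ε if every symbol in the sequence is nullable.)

Add FIRST(<body>)\{ε} = { ( }; <body> is nullable, continue.
Add FIRST(<term>)\{ε} = { (, +, ] }; <term> is nullable, continue.
Every symbol is nullable, so include ε.

{ (, +, ], ε }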